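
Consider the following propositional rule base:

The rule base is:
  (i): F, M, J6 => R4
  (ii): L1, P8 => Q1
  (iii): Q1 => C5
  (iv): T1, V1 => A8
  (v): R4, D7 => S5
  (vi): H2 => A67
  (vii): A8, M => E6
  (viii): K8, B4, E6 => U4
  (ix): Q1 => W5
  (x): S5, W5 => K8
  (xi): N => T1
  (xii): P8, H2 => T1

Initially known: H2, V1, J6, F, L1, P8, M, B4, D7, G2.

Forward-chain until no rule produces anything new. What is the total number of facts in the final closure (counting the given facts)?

21

Round 1: (i) [F, M, J6 => R4]; (ii) [L1, P8 => Q1]; (vi) [H2 => A67]; (xii) [P8, H2 => T1]. New: R4, Q1, A67, T1.
Round 2: (iii) [Q1 => C5]; (iv) [T1, V1 => A8]; (v) [R4, D7 => S5]; (ix) [Q1 => W5]. New: C5, A8, S5, W5.
Round 3: (vii) [A8, M => E6]; (x) [S5, W5 => K8]. New: E6, K8.
Round 4: (viii) [K8, B4, E6 => U4]. New: U4.
Closure: {A67, A8, B4, C5, D7, E6, F, G2, H2, J6, K8, L1, M, P8, Q1, R4, S5, T1, U4, V1, W5} — 21 facts.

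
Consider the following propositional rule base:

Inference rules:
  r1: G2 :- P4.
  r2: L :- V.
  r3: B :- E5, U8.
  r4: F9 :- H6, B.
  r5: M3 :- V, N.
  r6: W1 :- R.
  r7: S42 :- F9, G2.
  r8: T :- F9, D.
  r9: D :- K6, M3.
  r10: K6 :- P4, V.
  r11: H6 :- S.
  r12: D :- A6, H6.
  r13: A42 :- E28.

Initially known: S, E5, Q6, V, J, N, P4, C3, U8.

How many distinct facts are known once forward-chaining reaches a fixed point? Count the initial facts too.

Round 1 fires r1, r2, r3, r5, r10, r11, giving G2, L, B, M3, K6, H6.
Round 2 fires r4, r9, giving F9, D.
Round 3 fires r7, r8, giving S42, T.
Closure: {B, C3, D, E5, F9, G2, H6, J, K6, L, M3, N, P4, Q6, S, S42, T, U8, V} — 19 facts.

19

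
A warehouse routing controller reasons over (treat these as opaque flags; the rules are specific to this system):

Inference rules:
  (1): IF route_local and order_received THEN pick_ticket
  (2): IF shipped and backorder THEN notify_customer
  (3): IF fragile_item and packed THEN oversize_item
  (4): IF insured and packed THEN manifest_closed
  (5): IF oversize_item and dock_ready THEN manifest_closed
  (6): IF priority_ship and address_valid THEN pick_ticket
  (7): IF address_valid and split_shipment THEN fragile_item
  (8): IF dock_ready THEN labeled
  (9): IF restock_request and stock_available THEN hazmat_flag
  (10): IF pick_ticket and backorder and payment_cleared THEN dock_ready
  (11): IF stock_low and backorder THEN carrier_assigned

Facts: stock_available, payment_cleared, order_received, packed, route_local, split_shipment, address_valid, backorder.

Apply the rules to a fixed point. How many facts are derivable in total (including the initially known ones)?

14

Round 1: (1) [IF route_local and order_received THEN pick_ticket]; (7) [IF address_valid and split_shipment THEN fragile_item]. Adds pick_ticket, fragile_item.
Round 2: (3) [IF fragile_item and packed THEN oversize_item]; (10) [IF pick_ticket and backorder and payment_cleared THEN dock_ready]. Adds oversize_item, dock_ready.
Round 3: (5) [IF oversize_item and dock_ready THEN manifest_closed]; (8) [IF dock_ready THEN labeled]. Adds manifest_closed, labeled.
Closure: {address_valid, backorder, dock_ready, fragile_item, labeled, manifest_closed, order_received, oversize_item, packed, payment_cleared, pick_ticket, route_local, split_shipment, stock_available} — 14 facts.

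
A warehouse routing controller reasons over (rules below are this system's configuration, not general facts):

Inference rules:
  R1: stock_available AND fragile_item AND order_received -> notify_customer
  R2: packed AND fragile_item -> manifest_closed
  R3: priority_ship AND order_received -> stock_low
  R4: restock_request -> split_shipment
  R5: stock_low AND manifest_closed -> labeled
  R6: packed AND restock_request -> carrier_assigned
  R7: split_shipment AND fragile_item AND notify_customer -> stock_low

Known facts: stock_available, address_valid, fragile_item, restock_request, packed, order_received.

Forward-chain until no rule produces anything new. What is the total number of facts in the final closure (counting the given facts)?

[1] R1 [stock_available AND fragile_item AND order_received -> notify_customer]; R2 [packed AND fragile_item -> manifest_closed]; R4 [restock_request -> split_shipment]; R6 [packed AND restock_request -> carrier_assigned]. ⇒ new: notify_customer, manifest_closed, split_shipment, carrier_assigned.
[2] R7 [split_shipment AND fragile_item AND notify_customer -> stock_low]. ⇒ new: stock_low.
[3] R5 [stock_low AND manifest_closed -> labeled]. ⇒ new: labeled.
Closure: {address_valid, carrier_assigned, fragile_item, labeled, manifest_closed, notify_customer, order_received, packed, restock_request, split_shipment, stock_available, stock_low} — 12 facts.

12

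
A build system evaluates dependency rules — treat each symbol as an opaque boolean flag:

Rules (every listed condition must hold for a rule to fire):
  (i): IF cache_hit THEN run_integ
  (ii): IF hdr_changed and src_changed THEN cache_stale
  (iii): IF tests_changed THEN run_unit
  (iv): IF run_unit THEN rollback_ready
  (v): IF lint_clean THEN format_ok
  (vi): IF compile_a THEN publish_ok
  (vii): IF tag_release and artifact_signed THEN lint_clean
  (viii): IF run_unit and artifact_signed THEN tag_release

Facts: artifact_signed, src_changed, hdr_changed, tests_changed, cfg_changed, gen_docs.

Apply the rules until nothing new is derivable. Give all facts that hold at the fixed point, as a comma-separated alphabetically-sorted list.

Round 1: (ii) [IF hdr_changed and src_changed THEN cache_stale]; (iii) [IF tests_changed THEN run_unit]. Adds cache_stale, run_unit.
Round 2: (iv) [IF run_unit THEN rollback_ready]; (viii) [IF run_unit and artifact_signed THEN tag_release]. Adds rollback_ready, tag_release.
Round 3: (vii) [IF tag_release and artifact_signed THEN lint_clean]. Adds lint_clean.
Round 4: (v) [IF lint_clean THEN format_ok]. Adds format_ok.

artifact_signed, cache_stale, cfg_changed, format_ok, gen_docs, hdr_changed, lint_clean, rollback_ready, run_unit, src_changed, tag_release, tests_changed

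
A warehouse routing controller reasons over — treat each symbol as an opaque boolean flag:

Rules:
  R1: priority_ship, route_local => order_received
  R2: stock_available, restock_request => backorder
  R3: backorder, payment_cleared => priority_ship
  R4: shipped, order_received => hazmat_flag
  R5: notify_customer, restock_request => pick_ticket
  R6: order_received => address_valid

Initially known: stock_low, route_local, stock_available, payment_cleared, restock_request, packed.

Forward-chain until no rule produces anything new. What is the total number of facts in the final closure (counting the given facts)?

10

Round 1 — R2, derive backorder.
Round 2 — R3, derive priority_ship.
Round 3 — R1, derive order_received.
Round 4 — R6, derive address_valid.
Closure: {address_valid, backorder, order_received, packed, payment_cleared, priority_ship, restock_request, route_local, stock_available, stock_low} — 10 facts.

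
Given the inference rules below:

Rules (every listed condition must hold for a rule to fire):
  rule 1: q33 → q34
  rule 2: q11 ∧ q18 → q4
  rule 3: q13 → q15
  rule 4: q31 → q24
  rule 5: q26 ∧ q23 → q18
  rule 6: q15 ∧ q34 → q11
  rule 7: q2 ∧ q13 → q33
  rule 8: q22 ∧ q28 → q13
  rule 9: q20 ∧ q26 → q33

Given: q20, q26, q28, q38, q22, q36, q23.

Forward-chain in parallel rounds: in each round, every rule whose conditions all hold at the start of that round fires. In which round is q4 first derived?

Round 1: rule 5 [q26 ∧ q23 → q18]; rule 8 [q22 ∧ q28 → q13]; rule 9 [q20 ∧ q26 → q33]. New: q18, q13, q33.
Round 2: rule 1 [q33 → q34]; rule 3 [q13 → q15]. New: q34, q15.
Round 3: rule 6 [q15 ∧ q34 → q11]. New: q11.
Round 4: rule 2 [q11 ∧ q18 → q4]. New: q4.
q4 first appears in round 4.

4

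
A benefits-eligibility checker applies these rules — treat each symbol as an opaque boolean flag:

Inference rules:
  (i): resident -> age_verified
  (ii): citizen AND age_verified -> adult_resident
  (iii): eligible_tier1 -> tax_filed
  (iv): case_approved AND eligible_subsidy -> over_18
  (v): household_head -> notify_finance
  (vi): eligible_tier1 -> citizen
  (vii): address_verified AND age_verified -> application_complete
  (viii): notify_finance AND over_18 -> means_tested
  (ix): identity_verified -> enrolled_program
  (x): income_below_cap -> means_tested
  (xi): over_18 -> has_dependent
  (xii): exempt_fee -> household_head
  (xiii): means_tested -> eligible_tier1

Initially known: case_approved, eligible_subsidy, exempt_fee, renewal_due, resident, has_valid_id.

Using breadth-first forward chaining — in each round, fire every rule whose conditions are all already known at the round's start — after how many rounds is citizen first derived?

5

Round 1 fires (i), (iv), (xii), giving age_verified, over_18, household_head.
Round 2 fires (v), (xi), giving notify_finance, has_dependent.
Round 3 fires (viii), giving means_tested.
Round 4 fires (xiii), giving eligible_tier1.
Round 5 fires (iii), (vi), giving tax_filed, citizen.
citizen first appears in round 5.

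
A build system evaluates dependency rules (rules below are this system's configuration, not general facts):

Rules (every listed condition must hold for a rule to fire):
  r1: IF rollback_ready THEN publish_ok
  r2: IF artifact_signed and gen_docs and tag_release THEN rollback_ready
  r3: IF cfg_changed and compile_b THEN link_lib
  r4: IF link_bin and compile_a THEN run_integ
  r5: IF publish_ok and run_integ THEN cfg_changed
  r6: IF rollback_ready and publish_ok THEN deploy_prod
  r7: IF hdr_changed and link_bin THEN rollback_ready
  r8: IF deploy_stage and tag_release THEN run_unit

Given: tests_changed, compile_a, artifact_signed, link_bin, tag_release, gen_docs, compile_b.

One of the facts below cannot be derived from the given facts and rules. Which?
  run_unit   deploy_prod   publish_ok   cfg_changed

run_unit

Round 1 fires r2, r4, giving rollback_ready, run_integ.
Round 2 fires r1, giving publish_ok.
Round 3 fires r5, r6, giving cfg_changed, deploy_prod.
Round 4 fires r3, giving link_lib.
Derived: publish_ok (round 2), cfg_changed (round 3), deploy_prod (round 3). run_unit never appears in any round.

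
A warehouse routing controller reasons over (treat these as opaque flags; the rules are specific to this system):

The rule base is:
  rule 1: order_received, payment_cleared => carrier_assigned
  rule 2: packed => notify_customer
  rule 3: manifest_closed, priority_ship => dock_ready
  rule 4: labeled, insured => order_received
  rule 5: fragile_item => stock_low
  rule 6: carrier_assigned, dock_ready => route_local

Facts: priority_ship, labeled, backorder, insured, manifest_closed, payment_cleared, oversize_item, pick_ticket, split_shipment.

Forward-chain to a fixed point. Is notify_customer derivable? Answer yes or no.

Round 1: rule 3 [manifest_closed, priority_ship => dock_ready]; rule 4 [labeled, insured => order_received]. Adds dock_ready, order_received.
Round 2: rule 1 [order_received, payment_cleared => carrier_assigned]. Adds carrier_assigned.
Round 3: rule 6 [carrier_assigned, dock_ready => route_local]. Adds route_local.
Fixed point reached. notify_customer is concluded only by rule 2; rule 2 needs packed (never derived).

no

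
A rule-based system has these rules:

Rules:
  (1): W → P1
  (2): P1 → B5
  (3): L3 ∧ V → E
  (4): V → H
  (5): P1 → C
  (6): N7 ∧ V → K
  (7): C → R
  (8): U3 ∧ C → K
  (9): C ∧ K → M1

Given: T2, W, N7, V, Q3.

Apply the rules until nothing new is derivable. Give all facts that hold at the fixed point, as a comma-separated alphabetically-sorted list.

Round 1 fires (1), (4), (6), giving P1, H, K.
Round 2 fires (2), (5), giving B5, C.
Round 3 fires (7), (9), giving R, M1.

B5, C, H, K, M1, N7, P1, Q3, R, T2, V, W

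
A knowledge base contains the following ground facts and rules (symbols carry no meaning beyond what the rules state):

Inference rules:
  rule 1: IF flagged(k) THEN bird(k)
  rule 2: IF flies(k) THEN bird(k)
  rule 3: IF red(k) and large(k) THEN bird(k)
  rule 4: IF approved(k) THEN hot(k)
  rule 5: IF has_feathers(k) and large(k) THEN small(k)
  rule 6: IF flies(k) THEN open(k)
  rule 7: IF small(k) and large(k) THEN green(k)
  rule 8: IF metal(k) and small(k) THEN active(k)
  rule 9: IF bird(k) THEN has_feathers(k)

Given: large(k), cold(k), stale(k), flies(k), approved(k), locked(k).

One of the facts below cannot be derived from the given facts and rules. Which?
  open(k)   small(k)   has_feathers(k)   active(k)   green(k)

Round 1 — rule 2, rule 4, rule 6, derive bird(k), hot(k), open(k).
Round 2 — rule 9, derive has_feathers(k).
Round 3 — rule 5, derive small(k).
Round 4 — rule 7, derive green(k).
Derived: has_feathers(k) (round 2), small(k) (round 3), open(k) (round 1), green(k) (round 4). active(k) never appears in any round.

active(k)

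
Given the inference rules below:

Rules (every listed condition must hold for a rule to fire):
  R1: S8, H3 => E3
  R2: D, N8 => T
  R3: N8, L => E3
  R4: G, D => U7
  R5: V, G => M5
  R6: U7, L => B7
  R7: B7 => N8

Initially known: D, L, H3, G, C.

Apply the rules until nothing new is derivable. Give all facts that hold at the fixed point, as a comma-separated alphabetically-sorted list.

Round 1 fires R4, giving U7.
Round 2 fires R6, giving B7.
Round 3 fires R7, giving N8.
Round 4 fires R2, R3, giving T, E3.

B7, C, D, E3, G, H3, L, N8, T, U7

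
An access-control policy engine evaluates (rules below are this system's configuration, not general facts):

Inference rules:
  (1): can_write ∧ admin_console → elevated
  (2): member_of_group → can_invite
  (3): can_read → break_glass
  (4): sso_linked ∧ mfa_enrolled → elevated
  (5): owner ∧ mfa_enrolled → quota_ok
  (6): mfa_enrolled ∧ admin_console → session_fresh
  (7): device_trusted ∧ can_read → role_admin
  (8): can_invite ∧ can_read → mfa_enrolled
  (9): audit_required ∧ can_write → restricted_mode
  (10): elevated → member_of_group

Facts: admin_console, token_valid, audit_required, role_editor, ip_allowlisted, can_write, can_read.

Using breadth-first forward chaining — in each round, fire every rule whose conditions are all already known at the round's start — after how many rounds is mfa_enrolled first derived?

Round 1 — (1), (3), (9), derive elevated, break_glass, restricted_mode.
Round 2 — (10), derive member_of_group.
Round 3 — (2), derive can_invite.
Round 4 — (8), derive mfa_enrolled.
mfa_enrolled first appears in round 4.

4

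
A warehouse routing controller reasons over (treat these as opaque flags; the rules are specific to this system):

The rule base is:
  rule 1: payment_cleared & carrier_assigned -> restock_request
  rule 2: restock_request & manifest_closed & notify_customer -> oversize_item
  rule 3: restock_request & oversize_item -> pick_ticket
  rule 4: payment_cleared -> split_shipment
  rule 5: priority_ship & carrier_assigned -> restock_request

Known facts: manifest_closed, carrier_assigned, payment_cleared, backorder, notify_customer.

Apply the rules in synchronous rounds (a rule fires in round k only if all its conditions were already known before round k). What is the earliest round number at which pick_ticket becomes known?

Round 1: rule 1 [payment_cleared & carrier_assigned -> restock_request]; rule 4 [payment_cleared -> split_shipment]. Adds restock_request, split_shipment.
Round 2: rule 2 [restock_request & manifest_closed & notify_customer -> oversize_item]. Adds oversize_item.
Round 3: rule 3 [restock_request & oversize_item -> pick_ticket]. Adds pick_ticket.
pick_ticket first appears in round 3.

3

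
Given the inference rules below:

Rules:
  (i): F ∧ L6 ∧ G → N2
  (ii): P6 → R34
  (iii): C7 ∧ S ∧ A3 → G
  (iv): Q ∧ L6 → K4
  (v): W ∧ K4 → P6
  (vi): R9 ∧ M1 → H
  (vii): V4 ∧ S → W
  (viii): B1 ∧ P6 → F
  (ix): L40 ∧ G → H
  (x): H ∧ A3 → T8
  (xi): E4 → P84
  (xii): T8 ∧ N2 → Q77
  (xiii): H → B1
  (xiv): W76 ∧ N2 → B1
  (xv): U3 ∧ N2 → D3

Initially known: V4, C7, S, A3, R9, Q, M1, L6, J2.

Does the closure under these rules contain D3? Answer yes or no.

no

Round 1 — (iii), (iv), (vi), (vii), derive G, K4, H, W.
Round 2 — (v), (x), (xiii), derive P6, T8, B1.
Round 3 — (ii), (viii), derive R34, F.
Round 4 — (i), derive N2.
Round 5 — (xii), derive Q77.
Fixed point reached. D3 is concluded only by (xv); (xv) needs U3 (never derived).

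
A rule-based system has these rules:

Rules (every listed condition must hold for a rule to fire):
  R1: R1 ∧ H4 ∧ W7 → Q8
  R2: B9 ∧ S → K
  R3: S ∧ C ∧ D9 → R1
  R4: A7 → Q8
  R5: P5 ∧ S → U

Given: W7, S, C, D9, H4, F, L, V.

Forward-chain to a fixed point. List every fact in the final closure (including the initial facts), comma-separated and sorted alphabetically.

Round 1 fires R3, giving R1.
Round 2 fires R1, giving Q8.

C, D9, F, H4, L, Q8, R1, S, V, W7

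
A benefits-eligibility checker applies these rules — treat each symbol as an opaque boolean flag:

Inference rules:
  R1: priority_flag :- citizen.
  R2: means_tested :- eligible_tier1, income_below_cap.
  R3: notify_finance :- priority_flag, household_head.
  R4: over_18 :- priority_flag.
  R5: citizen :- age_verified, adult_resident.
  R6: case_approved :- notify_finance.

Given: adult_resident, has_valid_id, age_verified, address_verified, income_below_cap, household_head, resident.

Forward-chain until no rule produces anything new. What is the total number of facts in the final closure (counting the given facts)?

12

Round 1 fires R5, giving citizen.
Round 2 fires R1, giving priority_flag.
Round 3 fires R3, R4, giving notify_finance, over_18.
Round 4 fires R6, giving case_approved.
Closure: {address_verified, adult_resident, age_verified, case_approved, citizen, has_valid_id, household_head, income_below_cap, notify_finance, over_18, priority_flag, resident} — 12 facts.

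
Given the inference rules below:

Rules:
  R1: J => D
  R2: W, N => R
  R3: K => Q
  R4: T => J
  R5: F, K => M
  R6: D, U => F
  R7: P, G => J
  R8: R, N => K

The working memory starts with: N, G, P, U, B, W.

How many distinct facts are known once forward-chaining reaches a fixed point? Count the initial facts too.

Round 1: R2 [W, N => R]; R7 [P, G => J]. New: R, J.
Round 2: R1 [J => D]; R8 [R, N => K]. New: D, K.
Round 3: R3 [K => Q]; R6 [D, U => F]. New: Q, F.
Round 4: R5 [F, K => M]. New: M.
Closure: {B, D, F, G, J, K, M, N, P, Q, R, U, W} — 13 facts.

13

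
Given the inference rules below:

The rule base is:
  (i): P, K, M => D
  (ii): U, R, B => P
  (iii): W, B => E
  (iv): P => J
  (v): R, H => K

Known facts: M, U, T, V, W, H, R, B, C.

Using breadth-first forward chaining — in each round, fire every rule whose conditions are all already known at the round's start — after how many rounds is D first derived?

2

[1] (ii) [U, R, B => P]; (iii) [W, B => E]; (v) [R, H => K]. ⇒ new: P, E, K.
[2] (i) [P, K, M => D]; (iv) [P => J]. ⇒ new: D, J.
D first appears in round 2.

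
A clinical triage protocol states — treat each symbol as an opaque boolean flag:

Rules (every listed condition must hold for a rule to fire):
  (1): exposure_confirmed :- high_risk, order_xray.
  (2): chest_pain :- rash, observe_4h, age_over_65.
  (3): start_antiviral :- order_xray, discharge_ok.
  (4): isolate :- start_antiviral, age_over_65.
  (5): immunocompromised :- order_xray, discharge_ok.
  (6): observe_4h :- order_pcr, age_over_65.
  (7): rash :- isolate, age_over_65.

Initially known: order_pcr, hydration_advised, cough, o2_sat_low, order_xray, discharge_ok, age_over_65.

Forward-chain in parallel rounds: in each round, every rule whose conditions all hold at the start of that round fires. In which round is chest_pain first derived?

4

[1] (3) [start_antiviral :- order_xray, discharge_ok.]; (5) [immunocompromised :- order_xray, discharge_ok.]; (6) [observe_4h :- order_pcr, age_over_65.]. ⇒ new: start_antiviral, immunocompromised, observe_4h.
[2] (4) [isolate :- start_antiviral, age_over_65.]. ⇒ new: isolate.
[3] (7) [rash :- isolate, age_over_65.]. ⇒ new: rash.
[4] (2) [chest_pain :- rash, observe_4h, age_over_65.]. ⇒ new: chest_pain.
chest_pain first appears in round 4.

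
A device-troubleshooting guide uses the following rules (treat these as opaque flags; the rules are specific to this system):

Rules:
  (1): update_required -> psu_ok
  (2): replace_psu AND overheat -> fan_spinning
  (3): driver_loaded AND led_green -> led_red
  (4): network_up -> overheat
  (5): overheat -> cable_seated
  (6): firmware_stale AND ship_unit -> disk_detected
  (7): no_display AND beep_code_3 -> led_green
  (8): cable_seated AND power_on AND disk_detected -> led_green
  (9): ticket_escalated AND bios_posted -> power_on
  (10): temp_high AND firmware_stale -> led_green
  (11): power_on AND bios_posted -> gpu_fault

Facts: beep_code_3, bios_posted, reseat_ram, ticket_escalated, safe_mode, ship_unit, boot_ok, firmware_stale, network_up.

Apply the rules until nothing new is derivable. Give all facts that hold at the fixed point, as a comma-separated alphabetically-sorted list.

beep_code_3, bios_posted, boot_ok, cable_seated, disk_detected, firmware_stale, gpu_fault, led_green, network_up, overheat, power_on, reseat_ram, safe_mode, ship_unit, ticket_escalated

Round 1 fires (4), (6), (9), giving overheat, disk_detected, power_on.
Round 2 fires (5), (11), giving cable_seated, gpu_fault.
Round 3 fires (8), giving led_green.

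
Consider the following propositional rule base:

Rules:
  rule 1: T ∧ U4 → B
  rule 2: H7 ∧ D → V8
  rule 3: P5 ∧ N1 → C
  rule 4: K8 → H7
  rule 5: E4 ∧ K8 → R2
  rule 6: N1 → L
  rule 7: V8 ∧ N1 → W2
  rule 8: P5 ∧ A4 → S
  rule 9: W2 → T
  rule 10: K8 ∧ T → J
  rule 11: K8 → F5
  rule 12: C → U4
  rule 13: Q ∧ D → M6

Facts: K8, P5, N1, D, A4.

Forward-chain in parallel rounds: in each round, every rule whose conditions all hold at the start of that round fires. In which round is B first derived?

5

Round 1: rule 3 [P5 ∧ N1 → C]; rule 4 [K8 → H7]; rule 6 [N1 → L]; rule 8 [P5 ∧ A4 → S]; rule 11 [K8 → F5]. New: C, H7, L, S, F5.
Round 2: rule 2 [H7 ∧ D → V8]; rule 12 [C → U4]. New: V8, U4.
Round 3: rule 7 [V8 ∧ N1 → W2]. New: W2.
Round 4: rule 9 [W2 → T]. New: T.
Round 5: rule 1 [T ∧ U4 → B]; rule 10 [K8 ∧ T → J]. New: B, J.
B first appears in round 5.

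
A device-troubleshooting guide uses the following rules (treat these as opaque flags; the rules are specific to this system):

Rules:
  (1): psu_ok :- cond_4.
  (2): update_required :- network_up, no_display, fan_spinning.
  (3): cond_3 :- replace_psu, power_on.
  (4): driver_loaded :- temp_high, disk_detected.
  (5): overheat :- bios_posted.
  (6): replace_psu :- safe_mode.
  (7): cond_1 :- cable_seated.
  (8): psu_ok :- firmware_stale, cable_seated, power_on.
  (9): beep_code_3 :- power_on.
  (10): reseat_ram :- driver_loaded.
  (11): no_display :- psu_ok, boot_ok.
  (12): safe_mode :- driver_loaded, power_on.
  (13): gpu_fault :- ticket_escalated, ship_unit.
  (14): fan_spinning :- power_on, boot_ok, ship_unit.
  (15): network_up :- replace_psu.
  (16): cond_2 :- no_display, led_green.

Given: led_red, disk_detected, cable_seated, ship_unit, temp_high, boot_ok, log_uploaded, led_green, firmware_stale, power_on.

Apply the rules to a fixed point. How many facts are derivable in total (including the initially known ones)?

23

Round 1 fires (4), (7), (8), (9), (14), giving driver_loaded, cond_1, psu_ok, beep_code_3, fan_spinning.
Round 2 fires (10), (11), (12), giving reseat_ram, no_display, safe_mode.
Round 3 fires (6), (16), giving replace_psu, cond_2.
Round 4 fires (3), (15), giving cond_3, network_up.
Round 5 fires (2), giving update_required.
Closure: {beep_code_3, boot_ok, cable_seated, cond_1, cond_2, cond_3, disk_detected, driver_loaded, fan_spinning, firmware_stale, led_green, led_red, log_uploaded, network_up, no_display, power_on, psu_ok, replace_psu, reseat_ram, safe_mode, ship_unit, temp_high, update_required} — 23 facts.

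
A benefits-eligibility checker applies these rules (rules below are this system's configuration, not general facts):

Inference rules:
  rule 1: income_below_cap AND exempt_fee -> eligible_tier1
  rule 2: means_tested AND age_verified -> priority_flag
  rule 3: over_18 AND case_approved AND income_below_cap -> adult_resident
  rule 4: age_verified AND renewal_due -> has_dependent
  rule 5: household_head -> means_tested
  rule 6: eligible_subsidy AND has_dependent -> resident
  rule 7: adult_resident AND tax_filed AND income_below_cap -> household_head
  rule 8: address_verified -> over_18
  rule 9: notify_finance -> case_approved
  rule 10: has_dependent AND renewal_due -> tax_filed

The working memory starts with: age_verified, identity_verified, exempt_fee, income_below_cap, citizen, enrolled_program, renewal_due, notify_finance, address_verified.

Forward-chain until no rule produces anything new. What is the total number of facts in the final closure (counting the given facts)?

Round 1 — rule 1, rule 4, rule 8, rule 9, derive eligible_tier1, has_dependent, over_18, case_approved.
Round 2 — rule 3, rule 10, derive adult_resident, tax_filed.
Round 3 — rule 7, derive household_head.
Round 4 — rule 5, derive means_tested.
Round 5 — rule 2, derive priority_flag.
Closure: {address_verified, adult_resident, age_verified, case_approved, citizen, eligible_tier1, enrolled_program, exempt_fee, has_dependent, household_head, identity_verified, income_below_cap, means_tested, notify_finance, over_18, priority_flag, renewal_due, tax_filed} — 18 facts.

18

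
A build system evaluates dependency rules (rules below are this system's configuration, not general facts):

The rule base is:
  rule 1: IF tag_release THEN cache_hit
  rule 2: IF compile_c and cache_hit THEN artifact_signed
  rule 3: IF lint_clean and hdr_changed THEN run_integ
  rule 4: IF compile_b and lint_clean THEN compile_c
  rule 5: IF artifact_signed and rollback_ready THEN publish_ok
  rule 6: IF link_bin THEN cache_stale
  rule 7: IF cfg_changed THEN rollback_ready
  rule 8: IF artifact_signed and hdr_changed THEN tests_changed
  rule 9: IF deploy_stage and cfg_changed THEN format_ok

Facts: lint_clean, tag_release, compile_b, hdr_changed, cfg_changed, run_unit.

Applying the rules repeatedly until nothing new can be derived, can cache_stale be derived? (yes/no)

Round 1: rule 1 [IF tag_release THEN cache_hit]; rule 3 [IF lint_clean and hdr_changed THEN run_integ]; rule 4 [IF compile_b and lint_clean THEN compile_c]; rule 7 [IF cfg_changed THEN rollback_ready]. New: cache_hit, run_integ, compile_c, rollback_ready.
Round 2: rule 2 [IF compile_c and cache_hit THEN artifact_signed]. New: artifact_signed.
Round 3: rule 5 [IF artifact_signed and rollback_ready THEN publish_ok]; rule 8 [IF artifact_signed and hdr_changed THEN tests_changed]. New: publish_ok, tests_changed.
Fixed point reached. cache_stale is concluded only by rule 6; rule 6 needs link_bin (never derived).

no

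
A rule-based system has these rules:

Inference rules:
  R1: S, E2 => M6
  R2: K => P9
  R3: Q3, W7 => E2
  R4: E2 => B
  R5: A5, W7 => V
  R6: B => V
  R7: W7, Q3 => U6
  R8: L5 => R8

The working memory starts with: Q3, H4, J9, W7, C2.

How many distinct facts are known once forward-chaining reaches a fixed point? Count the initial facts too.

9

Round 1 — R3, R7, derive E2, U6.
Round 2 — R4, derive B.
Round 3 — R6, derive V.
Closure: {B, C2, E2, H4, J9, Q3, U6, V, W7} — 9 facts.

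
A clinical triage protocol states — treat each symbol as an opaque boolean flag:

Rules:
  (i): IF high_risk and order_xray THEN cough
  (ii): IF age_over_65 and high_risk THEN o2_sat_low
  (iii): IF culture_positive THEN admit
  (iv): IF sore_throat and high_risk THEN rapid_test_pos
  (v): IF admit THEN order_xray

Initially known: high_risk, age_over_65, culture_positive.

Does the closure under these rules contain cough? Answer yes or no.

yes

Round 1 fires (ii), (iii), giving o2_sat_low, admit.
Round 2 fires (v), giving order_xray.
Round 3 fires (i), giving cough.
cough appears in round 3, so it is derivable.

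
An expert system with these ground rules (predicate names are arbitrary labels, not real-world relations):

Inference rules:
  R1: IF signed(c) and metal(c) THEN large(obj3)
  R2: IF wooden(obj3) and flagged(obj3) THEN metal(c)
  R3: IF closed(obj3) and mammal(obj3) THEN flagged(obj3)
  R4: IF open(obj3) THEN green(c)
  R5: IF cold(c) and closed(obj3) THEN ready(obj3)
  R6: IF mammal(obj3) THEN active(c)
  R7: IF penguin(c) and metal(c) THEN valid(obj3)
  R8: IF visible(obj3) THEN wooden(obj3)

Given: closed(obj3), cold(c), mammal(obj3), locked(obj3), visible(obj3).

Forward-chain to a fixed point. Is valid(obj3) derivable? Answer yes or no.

Round 1: R3 [IF closed(obj3) and mammal(obj3) THEN flagged(obj3)]; R5 [IF cold(c) and closed(obj3) THEN ready(obj3)]; R6 [IF mammal(obj3) THEN active(c)]; R8 [IF visible(obj3) THEN wooden(obj3)]. New: flagged(obj3), ready(obj3), active(c), wooden(obj3).
Round 2: R2 [IF wooden(obj3) and flagged(obj3) THEN metal(c)]. New: metal(c).
Fixed point reached. valid(obj3) is concluded only by R7; R7 needs penguin(c) (never derived).

no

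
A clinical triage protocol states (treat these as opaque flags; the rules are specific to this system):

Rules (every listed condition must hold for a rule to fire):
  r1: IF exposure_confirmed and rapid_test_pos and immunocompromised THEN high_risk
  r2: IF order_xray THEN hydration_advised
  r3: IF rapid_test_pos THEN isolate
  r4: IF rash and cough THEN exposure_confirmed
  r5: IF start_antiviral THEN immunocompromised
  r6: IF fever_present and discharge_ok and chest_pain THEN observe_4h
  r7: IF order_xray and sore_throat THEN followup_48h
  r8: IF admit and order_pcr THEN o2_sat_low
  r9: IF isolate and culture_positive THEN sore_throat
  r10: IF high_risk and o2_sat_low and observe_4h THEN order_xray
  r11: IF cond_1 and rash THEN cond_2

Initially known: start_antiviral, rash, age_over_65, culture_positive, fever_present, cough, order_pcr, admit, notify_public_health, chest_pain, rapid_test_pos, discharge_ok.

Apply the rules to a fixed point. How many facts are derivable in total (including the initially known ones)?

22

Round 1 fires r3, r4, r5, r6, r8, giving isolate, exposure_confirmed, immunocompromised, observe_4h, o2_sat_low.
Round 2 fires r1, r9, giving high_risk, sore_throat.
Round 3 fires r10, giving order_xray.
Round 4 fires r2, r7, giving hydration_advised, followup_48h.
Closure: {admit, age_over_65, chest_pain, cough, culture_positive, discharge_ok, exposure_confirmed, fever_present, followup_48h, high_risk, hydration_advised, immunocompromised, isolate, notify_public_health, o2_sat_low, observe_4h, order_pcr, order_xray, rapid_test_pos, rash, sore_throat, start_antiviral} — 22 facts.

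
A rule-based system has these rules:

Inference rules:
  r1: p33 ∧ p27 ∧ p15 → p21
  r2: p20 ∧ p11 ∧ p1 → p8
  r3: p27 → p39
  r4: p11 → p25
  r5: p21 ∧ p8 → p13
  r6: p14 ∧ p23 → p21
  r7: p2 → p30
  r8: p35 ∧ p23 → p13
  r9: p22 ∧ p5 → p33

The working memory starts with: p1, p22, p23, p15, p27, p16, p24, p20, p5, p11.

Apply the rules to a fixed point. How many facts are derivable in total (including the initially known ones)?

Round 1: r2 [p20 ∧ p11 ∧ p1 → p8]; r3 [p27 → p39]; r4 [p11 → p25]; r9 [p22 ∧ p5 → p33]. Adds p8, p39, p25, p33.
Round 2: r1 [p33 ∧ p27 ∧ p15 → p21]. Adds p21.
Round 3: r5 [p21 ∧ p8 → p13]. Adds p13.
Closure: {p1, p11, p13, p15, p16, p20, p21, p22, p23, p24, p25, p27, p33, p39, p5, p8} — 16 facts.

16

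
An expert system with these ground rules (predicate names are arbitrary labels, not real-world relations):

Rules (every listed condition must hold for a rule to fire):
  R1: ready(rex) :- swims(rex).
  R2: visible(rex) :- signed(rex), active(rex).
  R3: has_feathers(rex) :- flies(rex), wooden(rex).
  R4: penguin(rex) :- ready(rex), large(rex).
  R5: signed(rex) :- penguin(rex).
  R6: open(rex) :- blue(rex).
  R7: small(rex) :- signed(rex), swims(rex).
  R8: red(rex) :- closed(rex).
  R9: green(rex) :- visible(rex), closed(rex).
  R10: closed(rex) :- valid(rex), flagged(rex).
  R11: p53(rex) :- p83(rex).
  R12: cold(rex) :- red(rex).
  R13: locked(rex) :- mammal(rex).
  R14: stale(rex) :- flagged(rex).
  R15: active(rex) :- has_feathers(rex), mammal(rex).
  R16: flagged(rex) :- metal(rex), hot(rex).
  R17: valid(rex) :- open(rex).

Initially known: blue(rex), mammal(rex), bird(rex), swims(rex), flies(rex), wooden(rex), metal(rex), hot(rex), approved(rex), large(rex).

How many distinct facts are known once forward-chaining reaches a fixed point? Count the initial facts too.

26

Round 1 fires R1, R3, R6, R13, R16, giving ready(rex), has_feathers(rex), open(rex), locked(rex), flagged(rex).
Round 2 fires R4, R14, R15, R17, giving penguin(rex), stale(rex), active(rex), valid(rex).
Round 3 fires R5, R10, giving signed(rex), closed(rex).
Round 4 fires R2, R7, R8, giving visible(rex), small(rex), red(rex).
Round 5 fires R9, R12, giving green(rex), cold(rex).
Closure: {active(rex), approved(rex), bird(rex), blue(rex), closed(rex), cold(rex), flagged(rex), flies(rex), green(rex), has_feathers(rex), hot(rex), large(rex), locked(rex), mammal(rex), metal(rex), open(rex), penguin(rex), ready(rex), red(rex), signed(rex), small(rex), stale(rex), swims(rex), valid(rex), visible(rex), wooden(rex)} — 26 facts.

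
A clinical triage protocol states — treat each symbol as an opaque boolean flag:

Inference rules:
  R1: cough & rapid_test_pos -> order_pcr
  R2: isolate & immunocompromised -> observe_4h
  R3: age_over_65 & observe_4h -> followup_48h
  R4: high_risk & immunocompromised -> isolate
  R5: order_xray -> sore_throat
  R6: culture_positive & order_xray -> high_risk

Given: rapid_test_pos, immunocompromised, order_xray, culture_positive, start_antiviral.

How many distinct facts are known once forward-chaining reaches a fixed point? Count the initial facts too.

Round 1: R5 [order_xray -> sore_throat]; R6 [culture_positive & order_xray -> high_risk]. New: sore_throat, high_risk.
Round 2: R4 [high_risk & immunocompromised -> isolate]. New: isolate.
Round 3: R2 [isolate & immunocompromised -> observe_4h]. New: observe_4h.
Closure: {culture_positive, high_risk, immunocompromised, isolate, observe_4h, order_xray, rapid_test_pos, sore_throat, start_antiviral} — 9 facts.

9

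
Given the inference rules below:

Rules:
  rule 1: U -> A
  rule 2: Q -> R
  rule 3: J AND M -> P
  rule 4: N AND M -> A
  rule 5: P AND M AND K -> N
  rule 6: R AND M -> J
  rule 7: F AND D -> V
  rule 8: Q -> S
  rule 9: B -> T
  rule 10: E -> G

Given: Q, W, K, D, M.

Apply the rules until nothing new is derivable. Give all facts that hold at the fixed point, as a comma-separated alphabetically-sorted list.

Round 1 fires rule 2, rule 8, giving R, S.
Round 2 fires rule 6, giving J.
Round 3 fires rule 3, giving P.
Round 4 fires rule 5, giving N.
Round 5 fires rule 4, giving A.

A, D, J, K, M, N, P, Q, R, S, W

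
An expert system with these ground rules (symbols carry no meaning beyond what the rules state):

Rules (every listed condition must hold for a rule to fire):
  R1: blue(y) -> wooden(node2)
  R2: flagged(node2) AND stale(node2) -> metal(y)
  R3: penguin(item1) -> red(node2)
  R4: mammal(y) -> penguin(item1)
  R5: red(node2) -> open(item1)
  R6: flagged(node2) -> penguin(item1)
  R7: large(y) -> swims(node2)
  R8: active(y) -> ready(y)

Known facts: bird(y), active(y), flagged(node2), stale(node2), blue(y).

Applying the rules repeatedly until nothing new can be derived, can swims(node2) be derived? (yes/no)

no

Round 1: R1 [blue(y) -> wooden(node2)]; R2 [flagged(node2) AND stale(node2) -> metal(y)]; R6 [flagged(node2) -> penguin(item1)]; R8 [active(y) -> ready(y)]. New: wooden(node2), metal(y), penguin(item1), ready(y).
Round 2: R3 [penguin(item1) -> red(node2)]. New: red(node2).
Round 3: R5 [red(node2) -> open(item1)]. New: open(item1).
Fixed point reached. swims(node2) is concluded only by R7; R7 needs large(y) (never derived).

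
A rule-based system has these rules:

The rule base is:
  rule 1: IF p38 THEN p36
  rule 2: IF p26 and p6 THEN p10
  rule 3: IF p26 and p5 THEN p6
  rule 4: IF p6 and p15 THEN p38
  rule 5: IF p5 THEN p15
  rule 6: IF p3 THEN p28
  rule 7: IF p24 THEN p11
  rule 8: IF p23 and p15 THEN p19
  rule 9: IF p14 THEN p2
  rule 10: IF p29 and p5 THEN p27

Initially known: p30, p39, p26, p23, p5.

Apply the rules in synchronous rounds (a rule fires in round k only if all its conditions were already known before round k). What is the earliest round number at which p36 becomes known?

[1] rule 3 [IF p26 and p5 THEN p6]; rule 5 [IF p5 THEN p15]. ⇒ new: p6, p15.
[2] rule 2 [IF p26 and p6 THEN p10]; rule 4 [IF p6 and p15 THEN p38]; rule 8 [IF p23 and p15 THEN p19]. ⇒ new: p10, p38, p19.
[3] rule 1 [IF p38 THEN p36]. ⇒ new: p36.
p36 first appears in round 3.

3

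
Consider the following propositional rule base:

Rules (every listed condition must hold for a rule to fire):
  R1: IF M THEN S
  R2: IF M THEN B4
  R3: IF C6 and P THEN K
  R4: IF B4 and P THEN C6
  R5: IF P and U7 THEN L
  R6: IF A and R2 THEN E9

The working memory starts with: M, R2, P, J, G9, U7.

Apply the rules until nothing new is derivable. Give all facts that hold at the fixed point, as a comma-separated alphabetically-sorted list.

Round 1 — R1, R2, R5, derive S, B4, L.
Round 2 — R4, derive C6.
Round 3 — R3, derive K.

B4, C6, G9, J, K, L, M, P, R2, S, U7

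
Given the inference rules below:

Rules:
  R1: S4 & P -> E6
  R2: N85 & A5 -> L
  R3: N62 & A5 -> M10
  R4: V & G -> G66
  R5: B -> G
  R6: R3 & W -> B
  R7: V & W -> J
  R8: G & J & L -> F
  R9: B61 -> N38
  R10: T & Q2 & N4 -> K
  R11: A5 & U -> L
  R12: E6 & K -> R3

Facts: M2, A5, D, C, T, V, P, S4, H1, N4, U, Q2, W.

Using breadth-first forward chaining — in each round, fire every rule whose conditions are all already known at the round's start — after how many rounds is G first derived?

4

[1] R1 [S4 & P -> E6]; R7 [V & W -> J]; R10 [T & Q2 & N4 -> K]; R11 [A5 & U -> L]. ⇒ new: E6, J, K, L.
[2] R12 [E6 & K -> R3]. ⇒ new: R3.
[3] R6 [R3 & W -> B]. ⇒ new: B.
[4] R5 [B -> G]. ⇒ new: G.
G first appears in round 4.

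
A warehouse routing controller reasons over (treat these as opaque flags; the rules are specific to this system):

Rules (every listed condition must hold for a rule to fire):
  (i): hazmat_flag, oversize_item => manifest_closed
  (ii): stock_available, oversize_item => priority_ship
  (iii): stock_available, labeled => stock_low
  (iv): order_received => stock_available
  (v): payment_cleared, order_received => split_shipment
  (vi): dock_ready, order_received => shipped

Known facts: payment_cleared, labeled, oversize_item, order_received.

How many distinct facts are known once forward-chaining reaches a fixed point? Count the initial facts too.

8

Round 1 fires (iv), (v), giving stock_available, split_shipment.
Round 2 fires (ii), (iii), giving priority_ship, stock_low.
Closure: {labeled, order_received, oversize_item, payment_cleared, priority_ship, split_shipment, stock_available, stock_low} — 8 facts.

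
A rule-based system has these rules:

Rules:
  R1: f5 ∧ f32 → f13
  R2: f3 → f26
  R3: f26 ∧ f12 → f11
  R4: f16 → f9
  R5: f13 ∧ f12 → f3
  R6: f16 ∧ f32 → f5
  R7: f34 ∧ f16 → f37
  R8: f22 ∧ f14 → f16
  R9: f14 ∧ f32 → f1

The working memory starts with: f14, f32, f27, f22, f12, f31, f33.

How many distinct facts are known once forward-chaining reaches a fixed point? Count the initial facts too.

Round 1: R8 [f22 ∧ f14 → f16]; R9 [f14 ∧ f32 → f1]. New: f16, f1.
Round 2: R4 [f16 → f9]; R6 [f16 ∧ f32 → f5]. New: f9, f5.
Round 3: R1 [f5 ∧ f32 → f13]. New: f13.
Round 4: R5 [f13 ∧ f12 → f3]. New: f3.
Round 5: R2 [f3 → f26]. New: f26.
Round 6: R3 [f26 ∧ f12 → f11]. New: f11.
Closure: {f1, f11, f12, f13, f14, f16, f22, f26, f27, f3, f31, f32, f33, f5, f9} — 15 facts.

15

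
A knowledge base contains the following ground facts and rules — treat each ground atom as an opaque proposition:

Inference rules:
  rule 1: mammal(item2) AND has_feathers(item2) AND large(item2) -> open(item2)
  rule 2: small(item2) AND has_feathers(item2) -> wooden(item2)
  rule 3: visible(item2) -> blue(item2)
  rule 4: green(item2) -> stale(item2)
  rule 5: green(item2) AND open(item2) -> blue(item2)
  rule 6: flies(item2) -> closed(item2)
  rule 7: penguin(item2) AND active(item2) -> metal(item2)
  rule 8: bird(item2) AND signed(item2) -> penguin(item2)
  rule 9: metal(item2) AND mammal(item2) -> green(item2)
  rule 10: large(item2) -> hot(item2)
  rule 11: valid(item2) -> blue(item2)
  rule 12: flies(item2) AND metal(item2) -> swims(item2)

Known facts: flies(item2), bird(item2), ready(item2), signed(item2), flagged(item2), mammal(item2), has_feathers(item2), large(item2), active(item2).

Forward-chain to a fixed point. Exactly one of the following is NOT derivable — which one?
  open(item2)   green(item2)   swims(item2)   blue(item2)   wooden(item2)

Round 1: rule 1 [mammal(item2) AND has_feathers(item2) AND large(item2) -> open(item2)]; rule 6 [flies(item2) -> closed(item2)]; rule 8 [bird(item2) AND signed(item2) -> penguin(item2)]; rule 10 [large(item2) -> hot(item2)]. Adds open(item2), closed(item2), penguin(item2), hot(item2).
Round 2: rule 7 [penguin(item2) AND active(item2) -> metal(item2)]. Adds metal(item2).
Round 3: rule 9 [metal(item2) AND mammal(item2) -> green(item2)]; rule 12 [flies(item2) AND metal(item2) -> swims(item2)]. Adds green(item2), swims(item2).
Round 4: rule 4 [green(item2) -> stale(item2)]; rule 5 [green(item2) AND open(item2) -> blue(item2)]. Adds stale(item2), blue(item2).
Derived: green(item2) (round 3), blue(item2) (round 4), open(item2) (round 1), swims(item2) (round 3). wooden(item2) never appears in any round.

wooden(item2)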